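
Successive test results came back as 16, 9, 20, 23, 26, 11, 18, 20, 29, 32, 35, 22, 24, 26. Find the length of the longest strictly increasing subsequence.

7

Let dp[i] be the length of the longest such subsequence ending at index i:
i:      1  2  3  4  5  6  7  8  9 10 11 12 13 14
a[i]:  16  9 20 23 26 11 18 20 29 32 35 22 24 26
dp:     1  1  2  3  4  2  3  4  5  6  7  5  6  7
Maximum dp value is 7.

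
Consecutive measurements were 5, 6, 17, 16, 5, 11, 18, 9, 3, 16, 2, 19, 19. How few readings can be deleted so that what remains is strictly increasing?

Fewest deletions = n − (longest strictly increasing subsequence).
Patience tails:
5 → extends → [5]
6 → extends → [5, 6]
17 → extends → [5, 6, 17]
16 → replaces 17 → [5, 6, 16]
5 → already a tail → [5, 6, 16]
11 → replaces 16 → [5, 6, 11]
18 → extends → [5, 6, 11, 18]
9 → replaces 11 → [5, 6, 9, 18]
3 → replaces 5 → [3, 6, 9, 18]
16 → replaces 18 → [3, 6, 9, 16]
2 → replaces 3 → [2, 6, 9, 16]
19 → extends → [2, 6, 9, 16, 19]
19 → already a tail → [2, 6, 9, 16, 19]
Longest strictly increasing subsequence has length 5, so deletions = 13 − 5 = 8.

8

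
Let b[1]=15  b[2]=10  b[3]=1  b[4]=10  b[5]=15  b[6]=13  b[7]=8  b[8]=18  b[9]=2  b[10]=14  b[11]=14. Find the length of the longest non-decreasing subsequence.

5

Let dp[i] be the length of the longest such subsequence ending at index i:
i:      1  2  3  4  5  6  7  8  9 10 11
b[i]:  15 10  1 10 15 13  8 18  2 14 14
dp:     1  1  1  2  3  3  2  4  2  4  5
Maximum dp value is 5.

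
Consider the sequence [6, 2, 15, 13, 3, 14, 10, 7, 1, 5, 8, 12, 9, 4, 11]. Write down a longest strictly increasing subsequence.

2, 3, 7, 8, 9, 11

Patience tails give the LIS length; then backtrack through the dp parents:
6 → extends → [6]
2 → replaces 6 → [2]
15 → extends → [2, 15]
13 → replaces 15 → [2, 13]
3 → replaces 13 → [2, 3]
14 → extends → [2, 3, 14]
10 → replaces 14 → [2, 3, 10]
7 → replaces 10 → [2, 3, 7]
1 → replaces 2 → [1, 3, 7]
5 → replaces 7 → [1, 3, 5]
8 → extends → [1, 3, 5, 8]
12 → extends → [1, 3, 5, 8, 12]
9 → replaces 12 → [1, 3, 5, 8, 9]
4 → replaces 5 → [1, 3, 4, 8, 9]
11 → extends → [1, 3, 4, 8, 9, 11]
Length 6; one witness is 2, 3, 7, 8, 9, 11.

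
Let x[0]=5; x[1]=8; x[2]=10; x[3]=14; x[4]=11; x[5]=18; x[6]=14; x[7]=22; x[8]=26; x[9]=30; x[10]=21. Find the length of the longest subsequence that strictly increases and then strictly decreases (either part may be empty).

9

inc[i] = longest strictly increasing subsequence ending at i; dec[i] = longest strictly decreasing subsequence starting at i:
i:      0  1  2  3  4  5  6  7  8  9 10
x[i]:   5  8 10 14 11 18 14 22 26 30 21
inc:    1  2  3  4  4  5  5  6  7  8  6
dec:    1  1  1  2  1  2  1  2  2  2  1
Best peak at i=9 (value 30): inc=8, dec=2, length 8+2−1 = 9.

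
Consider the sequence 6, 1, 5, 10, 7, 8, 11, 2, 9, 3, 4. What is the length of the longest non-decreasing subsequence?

5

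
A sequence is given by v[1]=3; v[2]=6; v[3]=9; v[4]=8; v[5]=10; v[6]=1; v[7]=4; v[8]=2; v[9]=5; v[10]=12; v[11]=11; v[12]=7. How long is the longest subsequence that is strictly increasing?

5

Let dp[i] be the length of the longest such subsequence ending at index i:
i:      1  2  3  4  5  6  7  8  9 10 11 12
v[i]:   3  6  9  8 10  1  4  2  5 12 11  7
dp:     1  2  3  3  4  1  2  2  3  5  5  4
Maximum dp value is 5.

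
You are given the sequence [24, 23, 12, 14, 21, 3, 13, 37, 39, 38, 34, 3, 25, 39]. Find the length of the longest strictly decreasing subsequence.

5

Let dp[i] be the longest strictly decreasing subsequence ending at i:
i:      1  2  3  4  5  6  7  8  9 10 11 12 13 14
a[i]:  24 23 12 14 21  3 13 37 39 38 34  3 25 39
dp:     1  2  3  3  3  4  4  1  1  2  3  5  4  1
Maximum is 5.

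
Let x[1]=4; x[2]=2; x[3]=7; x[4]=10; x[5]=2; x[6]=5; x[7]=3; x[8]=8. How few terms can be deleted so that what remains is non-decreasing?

4

Fewest deletions = n − (longest non-decreasing subsequence).
Patience tails:
4 → extends → [4]
2 → replaces 4 → [2]
7 → extends → [2, 7]
10 → extends → [2, 7, 10]
2 → replaces 7 → [2, 2, 10]
5 → replaces 10 → [2, 2, 5]
3 → replaces 5 → [2, 2, 3]
8 → extends → [2, 2, 3, 8]
Longest non-decreasing subsequence has length 4, so deletions = 8 − 4 = 4.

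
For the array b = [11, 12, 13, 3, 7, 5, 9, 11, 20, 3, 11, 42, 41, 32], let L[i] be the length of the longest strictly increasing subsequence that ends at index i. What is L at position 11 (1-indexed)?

4

dp[i] = 1 + max{dp[j] : j<i, b[j]<b[i]} (or 1 if no such j):
i:      1  2  3  4  5  6  7  8  9 10 11 12 13 14
b[i]:  11 12 13  3  7  5  9 11 20  3 11 42 41 32
dp:     1  2  3  1  2  2  3  4  5  1  4  6  6  6
At index 11 the value is 4.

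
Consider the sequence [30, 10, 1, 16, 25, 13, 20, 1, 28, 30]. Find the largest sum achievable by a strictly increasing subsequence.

Let S[i] be the best sum of a strictly increasing subsequence ending at i:
i:       1   2   3   4   5   6   7   8   9  10
a[i]:   30  10   1  16  25  13  20   1  28  30
S:      30  10   1  26  51  23  46   1  79 109
Maximum is 109 (e.g. 10 + 16 + 25 + 28 + 30).

109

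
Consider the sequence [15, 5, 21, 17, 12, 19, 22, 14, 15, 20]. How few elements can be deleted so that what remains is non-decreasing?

5

Fewest deletions = n − (longest non-decreasing subsequence).
Patience tails:
15 → extends → [15]
5 → replaces 15 → [5]
21 → extends → [5, 21]
17 → replaces 21 → [5, 17]
12 → replaces 17 → [5, 12]
19 → extends → [5, 12, 19]
22 → extends → [5, 12, 19, 22]
14 → replaces 19 → [5, 12, 14, 22]
15 → replaces 22 → [5, 12, 14, 15]
20 → extends → [5, 12, 14, 15, 20]
Longest non-decreasing subsequence has length 5, so deletions = 10 − 5 = 5.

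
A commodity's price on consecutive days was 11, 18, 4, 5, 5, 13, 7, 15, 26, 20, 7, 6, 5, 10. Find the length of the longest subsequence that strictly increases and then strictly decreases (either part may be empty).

inc[i] = longest strictly increasing subsequence ending at i; dec[i] = longest strictly decreasing subsequence starting at i:
i:      1  2  3  4  5  6  7  8  9 10 11 12 13 14
a[i]:  11 18  4  5  5 13  7 15 26 20  7  6  5 10
inc:    1  2  1  2  2  3  3  4  5  5  3  3  2  4
dec:    4  5  1  1  1  4  3  4  5  4  3  2  1  1
Best peak at i=9 (value 26): inc=5, dec=5, length 5+5−1 = 9.

9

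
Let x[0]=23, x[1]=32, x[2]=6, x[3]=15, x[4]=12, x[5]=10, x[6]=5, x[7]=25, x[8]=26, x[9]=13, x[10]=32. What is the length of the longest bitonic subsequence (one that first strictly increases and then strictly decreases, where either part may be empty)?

inc[i] = longest strictly increasing subsequence ending at i; dec[i] = longest strictly decreasing subsequence starting at i:
i:      0  1  2  3  4  5  6  7  8  9 10
x[i]:  23 32  6 15 12 10  5 25 26 13 32
inc:    1  2  1  2  2  2  1  3  4  3  5
dec:    5  5  2  4  3  2  1  2  2  1  1
Best peak at i=1 (value 32): inc=2, dec=5, length 2+5−1 = 6.

6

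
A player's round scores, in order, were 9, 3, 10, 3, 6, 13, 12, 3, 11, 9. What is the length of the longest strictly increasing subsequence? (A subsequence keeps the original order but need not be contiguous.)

Track the smallest tail for each achievable length (strict):
9 → extends → [9]
3 → replaces 9 → [3]
10 → extends → [3, 10]
3 → already a tail → [3, 10]
6 → replaces 10 → [3, 6]
13 → extends → [3, 6, 13]
12 → replaces 13 → [3, 6, 12]
3 → already a tail → [3, 6, 12]
11 → replaces 12 → [3, 6, 11]
9 → replaces 11 → [3, 6, 9]
Three tails, so the longest strictly increasing subsequence has length 3 (e.g. 9, 10, 13).

3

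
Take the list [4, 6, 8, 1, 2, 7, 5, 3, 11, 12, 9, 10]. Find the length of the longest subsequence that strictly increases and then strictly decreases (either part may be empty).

6

inc[i] = longest strictly increasing subsequence ending at i; dec[i] = longest strictly decreasing subsequence starting at i:
i:      1  2  3  4  5  6  7  8  9 10 11 12
a[i]:   4  6  8  1  2  7  5  3 11 12  9 10
inc:    1  2  3  1  2  3  3  3  4  5  4  5
dec:    2  3  4  1  1  3  2  1  2  2  1  1
Best peak at i=3 (value 8): inc=3, dec=4, length 3+4−1 = 6.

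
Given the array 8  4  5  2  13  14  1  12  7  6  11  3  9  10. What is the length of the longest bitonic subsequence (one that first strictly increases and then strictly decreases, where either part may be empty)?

inc[i] = longest strictly increasing subsequence ending at i; dec[i] = longest strictly decreasing subsequence starting at i:
i:      1  2  3  4  5  6  7  8  9 10 11 12 13 14
a[i]:   8  4  5  2 13 14  1 12  7  6 11  3  9 10
inc:    1  1  2  1  3  4  1  3  3  3  4  2  4  5
dec:    4  3  3  2  5  5  1  4  3  2  2  1  1  1
Best peak at i=6 (value 14): inc=4, dec=5, length 4+5−1 = 8.

8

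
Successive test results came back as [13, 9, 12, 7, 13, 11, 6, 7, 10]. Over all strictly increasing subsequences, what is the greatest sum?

Let S[i] be the best sum of a strictly increasing subsequence ending at i:
i:      1  2  3  4  5  6  7  8  9
a[i]:  13  9 12  7 13 11  6  7 10
S:     13  9 21  7 34 20  6 13 23
Maximum is 34 (e.g. 9 + 12 + 13).

34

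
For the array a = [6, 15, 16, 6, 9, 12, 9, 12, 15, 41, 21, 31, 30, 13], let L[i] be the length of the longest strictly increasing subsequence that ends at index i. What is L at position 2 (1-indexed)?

2

dp[i] = 1 + max{dp[j] : j<i, a[j]<a[i]} (or 1 if no such j):
i:      1  2  3  4  5  6  7  8  9 10 11 12 13 14
a[i]:   6 15 16  6  9 12  9 12 15 41 21 31 30 13
dp:     1  2  3  1  2  3  2  3  4  5  5  6  6  4
At index 2 the value is 2.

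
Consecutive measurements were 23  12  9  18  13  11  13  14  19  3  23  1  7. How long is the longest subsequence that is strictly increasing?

6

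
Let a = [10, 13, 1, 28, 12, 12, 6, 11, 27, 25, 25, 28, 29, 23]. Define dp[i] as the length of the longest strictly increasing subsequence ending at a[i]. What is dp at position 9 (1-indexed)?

dp[i] = 1 + max{dp[j] : j<i, a[j]<a[i]} (or 1 if no such j):
i:      1  2  3  4  5  6  7  8  9 10 11 12 13 14
a[i]:  10 13  1 28 12 12  6 11 27 25 25 28 29 23
dp:     1  2  1  3  2  2  2  3  4  4  4  5  6  4
At index 9 the value is 4.

4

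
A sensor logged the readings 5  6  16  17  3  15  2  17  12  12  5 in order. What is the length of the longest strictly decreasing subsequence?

4

Let dp[i] be the longest strictly decreasing subsequence ending at i:
i:      1  2  3  4  5  6  7  8  9 10 11
a[i]:   5  6 16 17  3 15  2 17 12 12  5
dp:     1  1  1  1  2  2  3  1  3  3  4
Maximum is 4.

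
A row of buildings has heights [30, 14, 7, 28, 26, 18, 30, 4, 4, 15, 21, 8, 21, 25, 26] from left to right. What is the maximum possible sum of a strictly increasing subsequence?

Let S[i] be the best sum of a strictly increasing subsequence ending at i:
i:       1   2   3   4   5   6   7   8   9  10  11  12  13  14  15
a[i]:   30  14   7  28  26  18  30   4   4  15  21   8  21  25  26
S:      30  14   7  42  40  32  72   4   4  29  53  15  53  78 104
Maximum is 104 (e.g. 14 + 18 + 21 + 25 + 26).

104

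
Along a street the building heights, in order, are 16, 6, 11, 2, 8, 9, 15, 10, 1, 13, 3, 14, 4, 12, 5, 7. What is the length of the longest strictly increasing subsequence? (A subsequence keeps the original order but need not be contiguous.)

Let dp[i] be the length of the longest such subsequence ending at index i:
i:      1  2  3  4  5  6  7  8  9 10 11 12 13 14 15 16
a[i]:  16  6 11  2  8  9 15 10  1 13  3 14  4 12  5  7
dp:     1  1  2  1  2  3  4  4  1  5  2  6  3  5  4  5
Maximum dp value is 6.

6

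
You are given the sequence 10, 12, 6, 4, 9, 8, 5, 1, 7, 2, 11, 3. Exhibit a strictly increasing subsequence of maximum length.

Patience tails give the LIS length; then backtrack through the dp parents:
10 → extends → [10]
12 → extends → [10, 12]
6 → replaces 10 → [6, 12]
4 → replaces 6 → [4, 12]
9 → replaces 12 → [4, 9]
8 → replaces 9 → [4, 8]
5 → replaces 8 → [4, 5]
1 → replaces 4 → [1, 5]
7 → extends → [1, 5, 7]
2 → replaces 5 → [1, 2, 7]
11 → extends → [1, 2, 7, 11]
3 → replaces 7 → [1, 2, 3, 11]
Length 4; one witness is 4, 5, 7, 11.

4, 5, 7, 11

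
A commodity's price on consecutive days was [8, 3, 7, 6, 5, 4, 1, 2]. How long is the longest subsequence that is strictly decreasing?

6

Let dp[i] be the longest strictly decreasing subsequence ending at i:
i:     1 2 3 4 5 6 7 8
a[i]:  8 3 7 6 5 4 1 2
dp:    1 2 2 3 4 5 6 6
Maximum is 6.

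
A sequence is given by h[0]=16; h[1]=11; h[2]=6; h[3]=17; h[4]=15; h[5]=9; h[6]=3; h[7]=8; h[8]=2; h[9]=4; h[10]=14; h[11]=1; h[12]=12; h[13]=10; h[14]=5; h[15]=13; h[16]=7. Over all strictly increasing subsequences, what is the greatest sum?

40

Let S[i] be the best sum of a strictly increasing subsequence ending at i:
i:      0  1  2  3  4  5  6  7  8  9 10 11 12 13 14 15 16
h[i]:  16 11  6 17 15  9  3  8  2  4 14  1 12 10  5 13  7
S:     16 11  6 33 26 15  3 14  2  7 29  1 27 25 12 40 19
Maximum is 40 (e.g. 6 + 9 + 12 + 13).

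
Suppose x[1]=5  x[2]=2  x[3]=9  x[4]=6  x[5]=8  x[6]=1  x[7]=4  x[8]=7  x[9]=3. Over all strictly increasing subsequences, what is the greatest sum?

19

Let S[i] be the best sum of a strictly increasing subsequence ending at i:
i:      1  2  3  4  5  6  7  8  9
x[i]:   5  2  9  6  8  1  4  7  3
S:      5  2 14 11 19  1  6 18  5
Maximum is 19 (e.g. 5 + 6 + 8).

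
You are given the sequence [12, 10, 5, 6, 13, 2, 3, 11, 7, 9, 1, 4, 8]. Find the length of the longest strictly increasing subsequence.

Track the smallest tail for each achievable length (strict):
12 → extends → [12]
10 → replaces 12 → [10]
5 → replaces 10 → [5]
6 → extends → [5, 6]
13 → extends → [5, 6, 13]
2 → replaces 5 → [2, 6, 13]
3 → replaces 6 → [2, 3, 13]
11 → replaces 13 → [2, 3, 11]
7 → replaces 11 → [2, 3, 7]
9 → extends → [2, 3, 7, 9]
1 → replaces 2 → [1, 3, 7, 9]
4 → replaces 7 → [1, 3, 4, 9]
8 → replaces 9 → [1, 3, 4, 8]
Four tails, so the longest strictly increasing subsequence has length 4 (e.g. 5, 6, 7, 9).

4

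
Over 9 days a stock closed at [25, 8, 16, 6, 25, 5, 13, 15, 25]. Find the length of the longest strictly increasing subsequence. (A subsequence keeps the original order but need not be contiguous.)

Track the smallest tail for each achievable length (strict):
25 → extends → [25]
8 → replaces 25 → [8]
16 → extends → [8, 16]
6 → replaces 8 → [6, 16]
25 → extends → [6, 16, 25]
5 → replaces 6 → [5, 16, 25]
13 → replaces 16 → [5, 13, 25]
15 → replaces 25 → [5, 13, 15]
25 → extends → [5, 13, 15, 25]
Four tails, so the longest strictly increasing subsequence has length 4 (e.g. 8, 13, 15, 25).

4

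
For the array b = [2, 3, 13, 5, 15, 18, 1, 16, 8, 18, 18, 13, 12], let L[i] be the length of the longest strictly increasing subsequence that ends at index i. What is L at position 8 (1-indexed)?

dp[i] = 1 + max{dp[j] : j<i, b[j]<b[i]} (or 1 if no such j):
i:      1  2  3  4  5  6  7  8  9 10 11 12 13
b[i]:   2  3 13  5 15 18  1 16  8 18 18 13 12
dp:     1  2  3  3  4  5  1  5  4  6  6  5  5
At index 8 the value is 5.

5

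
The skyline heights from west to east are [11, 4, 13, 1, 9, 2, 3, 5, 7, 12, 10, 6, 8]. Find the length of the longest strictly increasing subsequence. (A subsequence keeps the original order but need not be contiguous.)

6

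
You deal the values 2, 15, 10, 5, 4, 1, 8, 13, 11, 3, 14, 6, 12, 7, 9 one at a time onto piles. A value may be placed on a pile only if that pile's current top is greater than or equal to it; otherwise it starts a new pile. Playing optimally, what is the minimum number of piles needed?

The minimum number of non-increasing subsequences covering a sequence equals the length of its longest strictly increasing subsequence.
LIS length is 5 (e.g. 2, 5, 8, 13, 14), so 5 piles are needed.

5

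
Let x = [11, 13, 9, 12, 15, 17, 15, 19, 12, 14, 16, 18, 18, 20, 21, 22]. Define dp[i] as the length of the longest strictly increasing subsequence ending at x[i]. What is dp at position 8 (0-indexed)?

2

dp[i] = 1 + max{dp[j] : j<i, x[j]<x[i]} (or 1 if no such j):
i:      0  1  2  3  4  5  6  7  8  9 10 11 12 13 14 15
x[i]:  11 13  9 12 15 17 15 19 12 14 16 18 18 20 21 22
dp:     1  2  1  2  3  4  3  5  2  3  4  5  5  6  7  8
At index 8 the value is 2.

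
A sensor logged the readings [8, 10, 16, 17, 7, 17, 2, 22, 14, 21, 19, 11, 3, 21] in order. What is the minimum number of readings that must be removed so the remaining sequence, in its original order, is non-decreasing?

7

Fewest deletions = n − (longest non-decreasing subsequence).
Patience tails:
8 → extends → [8]
10 → extends → [8, 10]
16 → extends → [8, 10, 16]
17 → extends → [8, 10, 16, 17]
7 → replaces 8 → [7, 10, 16, 17]
17 → extends → [7, 10, 16, 17, 17]
2 → replaces 7 → [2, 10, 16, 17, 17]
22 → extends → [2, 10, 16, 17, 17, 22]
14 → replaces 16 → [2, 10, 14, 17, 17, 22]
21 → replaces 22 → [2, 10, 14, 17, 17, 21]
19 → replaces 21 → [2, 10, 14, 17, 17, 19]
11 → replaces 14 → [2, 10, 11, 17, 17, 19]
3 → replaces 10 → [2, 3, 11, 17, 17, 19]
21 → extends → [2, 3, 11, 17, 17, 19, 21]
Longest non-decreasing subsequence has length 7, so deletions = 14 − 7 = 7.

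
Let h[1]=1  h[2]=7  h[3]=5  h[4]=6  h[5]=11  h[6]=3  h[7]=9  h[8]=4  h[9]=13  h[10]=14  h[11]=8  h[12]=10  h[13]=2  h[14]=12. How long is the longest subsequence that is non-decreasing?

Track the smallest tail for each achievable length (allowing ties):
1 → extends → [1]
7 → extends → [1, 7]
5 → replaces 7 → [1, 5]
6 → extends → [1, 5, 6]
11 → extends → [1, 5, 6, 11]
3 → replaces 5 → [1, 3, 6, 11]
9 → replaces 11 → [1, 3, 6, 9]
4 → replaces 6 → [1, 3, 4, 9]
13 → extends → [1, 3, 4, 9, 13]
14 → extends → [1, 3, 4, 9, 13, 14]
8 → replaces 9 → [1, 3, 4, 8, 13, 14]
10 → replaces 13 → [1, 3, 4, 8, 10, 14]
2 → replaces 3 → [1, 2, 4, 8, 10, 14]
12 → replaces 14 → [1, 2, 4, 8, 10, 12]
Six tails, so the longest non-decreasing subsequence has length 6 (e.g. 1, 5, 6, 11, 13, 14).

6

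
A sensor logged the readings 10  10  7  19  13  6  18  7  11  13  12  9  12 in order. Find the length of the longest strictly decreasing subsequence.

Negate each value so 'decreasing' becomes 'increasing', then run patience tails on the negated sequence:
-10 → extends → [-10]
-10 → already a tail → [-10]
-7 → extends → [-10, -7]
-19 → replaces -10 → [-19, -7]
-13 → replaces -7 → [-19, -13]
-6 → extends → [-19, -13, -6]
-18 → replaces -13 → [-19, -18, -6]
-7 → replaces -6 → [-19, -18, -7]
-11 → replaces -7 → [-19, -18, -11]
-13 → replaces -11 → [-19, -18, -13]
-12 → extends → [-19, -18, -13, -12]
-9 → extends → [-19, -18, -13, -12, -9]
-12 → already a tail → [-19, -18, -13, -12, -9]
Five tails, so the longest strictly decreasing subsequence of the original has length 5.

5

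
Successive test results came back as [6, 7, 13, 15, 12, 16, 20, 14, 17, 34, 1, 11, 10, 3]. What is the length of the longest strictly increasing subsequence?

7

Track the smallest tail for each achievable length (strict):
6 → extends → [6]
7 → extends → [6, 7]
13 → extends → [6, 7, 13]
15 → extends → [6, 7, 13, 15]
12 → replaces 13 → [6, 7, 12, 15]
16 → extends → [6, 7, 12, 15, 16]
20 → extends → [6, 7, 12, 15, 16, 20]
14 → replaces 15 → [6, 7, 12, 14, 16, 20]
17 → replaces 20 → [6, 7, 12, 14, 16, 17]
34 → extends → [6, 7, 12, 14, 16, 17, 34]
1 → replaces 6 → [1, 7, 12, 14, 16, 17, 34]
11 → replaces 12 → [1, 7, 11, 14, 16, 17, 34]
10 → replaces 11 → [1, 7, 10, 14, 16, 17, 34]
3 → replaces 7 → [1, 3, 10, 14, 16, 17, 34]
Seven tails, so the longest strictly increasing subsequence has length 7 (e.g. 6, 7, 13, 15, 16, 20, 34).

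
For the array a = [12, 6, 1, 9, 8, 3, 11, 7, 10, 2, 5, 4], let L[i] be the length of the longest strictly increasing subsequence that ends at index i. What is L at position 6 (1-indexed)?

dp[i] = 1 + max{dp[j] : j<i, a[j]<a[i]} (or 1 if no such j):
i:      1  2  3  4  5  6  7  8  9 10 11 12
a[i]:  12  6  1  9  8  3 11  7 10  2  5  4
dp:     1  1  1  2  2  2  3  3  4  2  3  3
At index 6 the value is 2.

2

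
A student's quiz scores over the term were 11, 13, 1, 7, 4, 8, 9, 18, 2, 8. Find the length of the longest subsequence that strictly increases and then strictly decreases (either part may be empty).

inc[i] = longest strictly increasing subsequence ending at i; dec[i] = longest strictly decreasing subsequence starting at i:
i:      1  2  3  4  5  6  7  8  9 10
a[i]:  11 13  1  7  4  8  9 18  2  8
inc:    1  2  1  2  2  3  4  5  2  3
dec:    4  4  1  3  2  2  2  2  1  1
Best peak at i=8 (value 18): inc=5, dec=2, length 5+2−1 = 6.

6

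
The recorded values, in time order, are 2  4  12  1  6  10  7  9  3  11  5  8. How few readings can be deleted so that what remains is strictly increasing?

Fewest deletions = n − (longest strictly increasing subsequence).
i:      1  2  3  4  5  6  7  8  9 10 11 12
a[i]:   2  4 12  1  6 10  7  9  3 11  5  8
dp:     1  2  3  1  3  4  4  5  2  6  3  5
max dp = 6, so deletions = 12 − 6 = 6.

6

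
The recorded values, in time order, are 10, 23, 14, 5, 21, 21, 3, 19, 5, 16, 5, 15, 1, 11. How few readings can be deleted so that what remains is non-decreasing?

Fewest deletions = n − (longest non-decreasing subsequence).
i:      1  2  3  4  5  6  7  8  9 10 11 12 13 14
a[i]:  10 23 14  5 21 21  3 19  5 16  5 15  1 11
dp:     1  2  2  1  3  4  1  3  2  3  3  4  1  4
max dp = 4, so deletions = 14 − 4 = 10.

10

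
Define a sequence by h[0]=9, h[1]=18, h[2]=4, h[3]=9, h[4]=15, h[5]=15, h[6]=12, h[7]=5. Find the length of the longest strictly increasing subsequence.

3

Let dp[i] be the length of the longest such subsequence ending at index i:
i:      0  1  2  3  4  5  6  7
h[i]:   9 18  4  9 15 15 12  5
dp:     1  2  1  2  3  3  3  2
Maximum dp value is 3.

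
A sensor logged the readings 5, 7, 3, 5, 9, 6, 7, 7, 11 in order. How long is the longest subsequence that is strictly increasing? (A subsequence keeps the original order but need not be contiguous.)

5

Track the smallest tail for each achievable length (strict):
5 → extends → [5]
7 → extends → [5, 7]
3 → replaces 5 → [3, 7]
5 → replaces 7 → [3, 5]
9 → extends → [3, 5, 9]
6 → replaces 9 → [3, 5, 6]
7 → extends → [3, 5, 6, 7]
7 → already a tail → [3, 5, 6, 7]
11 → extends → [3, 5, 6, 7, 11]
Five tails, so the longest strictly increasing subsequence has length 5 (e.g. 3, 5, 6, 7, 11).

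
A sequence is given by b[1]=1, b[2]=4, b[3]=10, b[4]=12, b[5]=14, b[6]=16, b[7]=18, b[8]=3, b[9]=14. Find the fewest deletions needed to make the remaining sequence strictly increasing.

2

Fewest deletions = n − (longest strictly increasing subsequence).
i:      1  2  3  4  5  6  7  8  9
b[i]:   1  4 10 12 14 16 18  3 14
dp:     1  2  3  4  5  6  7  2  5
max dp = 7, so deletions = 9 − 7 = 2.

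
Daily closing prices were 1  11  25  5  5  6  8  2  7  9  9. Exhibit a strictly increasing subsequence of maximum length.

1, 5, 6, 8, 9

Patience tails give the LIS length; then backtrack through the dp parents:
1 → extends → [1]
11 → extends → [1, 11]
25 → extends → [1, 11, 25]
5 → replaces 11 → [1, 5, 25]
5 → already a tail → [1, 5, 25]
6 → replaces 25 → [1, 5, 6]
8 → extends → [1, 5, 6, 8]
2 → replaces 5 → [1, 2, 6, 8]
7 → replaces 8 → [1, 2, 6, 7]
9 → extends → [1, 2, 6, 7, 9]
9 → already a tail → [1, 2, 6, 7, 9]
Length 5; one witness is 1, 5, 6, 8, 9.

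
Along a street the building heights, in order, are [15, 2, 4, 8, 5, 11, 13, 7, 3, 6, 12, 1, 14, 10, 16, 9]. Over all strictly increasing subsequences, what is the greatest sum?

Let S[i] be the best sum of a strictly increasing subsequence ending at i:
i:      1  2  3  4  5  6  7  8  9 10 11 12 13 14 15 16
a[i]:  15  2  4  8  5 11 13  7  3  6 12  1 14 10 16  9
S:     15  2  6 14 11 25 38 18  5 17 37  1 52 28 68 27
Maximum is 68 (e.g. 2 + 4 + 8 + 11 + 13 + 14 + 16).

68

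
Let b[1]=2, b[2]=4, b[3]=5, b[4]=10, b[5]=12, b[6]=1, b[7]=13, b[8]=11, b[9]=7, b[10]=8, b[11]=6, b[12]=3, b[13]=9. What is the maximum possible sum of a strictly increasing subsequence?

46

Let S[i] be the best sum of a strictly increasing subsequence ending at i:
i:      1  2  3  4  5  6  7  8  9 10 11 12 13
b[i]:   2  4  5 10 12  1 13 11  7  8  6  3  9
S:      2  6 11 21 33  1 46 32 18 26 17  5 35
Maximum is 46 (e.g. 2 + 4 + 5 + 10 + 12 + 13).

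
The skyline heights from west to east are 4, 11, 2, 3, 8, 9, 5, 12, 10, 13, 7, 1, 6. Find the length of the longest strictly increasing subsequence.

Track the smallest tail for each achievable length (strict):
4 → extends → [4]
11 → extends → [4, 11]
2 → replaces 4 → [2, 11]
3 → replaces 11 → [2, 3]
8 → extends → [2, 3, 8]
9 → extends → [2, 3, 8, 9]
5 → replaces 8 → [2, 3, 5, 9]
12 → extends → [2, 3, 5, 9, 12]
10 → replaces 12 → [2, 3, 5, 9, 10]
13 → extends → [2, 3, 5, 9, 10, 13]
7 → replaces 9 → [2, 3, 5, 7, 10, 13]
1 → replaces 2 → [1, 3, 5, 7, 10, 13]
6 → replaces 7 → [1, 3, 5, 6, 10, 13]
Six tails, so the longest strictly increasing subsequence has length 6 (e.g. 2, 3, 8, 9, 12, 13).

6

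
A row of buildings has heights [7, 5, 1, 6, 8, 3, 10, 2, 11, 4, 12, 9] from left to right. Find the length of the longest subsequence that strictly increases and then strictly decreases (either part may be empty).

7

inc[i] = longest strictly increasing subsequence ending at i; dec[i] = longest strictly decreasing subsequence starting at i:
i:      1  2  3  4  5  6  7  8  9 10 11 12
a[i]:   7  5  1  6  8  3 10  2 11  4 12  9
inc:    1  1  1  2  3  2  4  2  5  3  6  4
dec:    4  3  1  3  3  2  2  1  2  1  2  1
Best peak at i=11 (value 12): inc=6, dec=2, length 6+2−1 = 7.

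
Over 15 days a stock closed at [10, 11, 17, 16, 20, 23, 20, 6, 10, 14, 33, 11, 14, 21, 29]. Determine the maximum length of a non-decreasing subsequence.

7

Track the smallest tail for each achievable length (allowing ties):
10 → extends → [10]
11 → extends → [10, 11]
17 → extends → [10, 11, 17]
16 → replaces 17 → [10, 11, 16]
20 → extends → [10, 11, 16, 20]
23 → extends → [10, 11, 16, 20, 23]
20 → replaces 23 → [10, 11, 16, 20, 20]
6 → replaces 10 → [6, 11, 16, 20, 20]
10 → replaces 11 → [6, 10, 16, 20, 20]
14 → replaces 16 → [6, 10, 14, 20, 20]
33 → extends → [6, 10, 14, 20, 20, 33]
11 → replaces 14 → [6, 10, 11, 20, 20, 33]
14 → replaces 20 → [6, 10, 11, 14, 20, 33]
21 → replaces 33 → [6, 10, 11, 14, 20, 21]
29 → extends → [6, 10, 11, 14, 20, 21, 29]
Seven tails, so the longest non-decreasing subsequence has length 7 (e.g. 10, 11, 17, 20, 20, 21, 29).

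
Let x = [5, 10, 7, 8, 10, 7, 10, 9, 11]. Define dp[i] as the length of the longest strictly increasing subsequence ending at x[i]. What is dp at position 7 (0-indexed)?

dp[i] = 1 + max{dp[j] : j<i, x[j]<x[i]} (or 1 if no such j):
i:      0  1  2  3  4  5  6  7  8
x[i]:   5 10  7  8 10  7 10  9 11
dp:     1  2  2  3  4  2  4  4  5
At index 7 the value is 4.

4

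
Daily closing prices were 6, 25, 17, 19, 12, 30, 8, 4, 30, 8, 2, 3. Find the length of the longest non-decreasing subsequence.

5

Track the smallest tail for each achievable length (allowing ties):
6 → extends → [6]
25 → extends → [6, 25]
17 → replaces 25 → [6, 17]
19 → extends → [6, 17, 19]
12 → replaces 17 → [6, 12, 19]
30 → extends → [6, 12, 19, 30]
8 → replaces 12 → [6, 8, 19, 30]
4 → replaces 6 → [4, 8, 19, 30]
30 → extends → [4, 8, 19, 30, 30]
8 → replaces 19 → [4, 8, 8, 30, 30]
2 → replaces 4 → [2, 8, 8, 30, 30]
3 → replaces 8 → [2, 3, 8, 30, 30]
Five tails, so the longest non-decreasing subsequence has length 5 (e.g. 6, 17, 19, 30, 30).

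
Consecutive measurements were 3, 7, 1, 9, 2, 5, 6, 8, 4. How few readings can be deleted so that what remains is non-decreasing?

Fewest deletions = n − (longest non-decreasing subsequence).
Patience tails:
3 → extends → [3]
7 → extends → [3, 7]
1 → replaces 3 → [1, 7]
9 → extends → [1, 7, 9]
2 → replaces 7 → [1, 2, 9]
5 → replaces 9 → [1, 2, 5]
6 → extends → [1, 2, 5, 6]
8 → extends → [1, 2, 5, 6, 8]
4 → replaces 5 → [1, 2, 4, 6, 8]
Longest non-decreasing subsequence has length 5, so deletions = 9 − 5 = 4.

4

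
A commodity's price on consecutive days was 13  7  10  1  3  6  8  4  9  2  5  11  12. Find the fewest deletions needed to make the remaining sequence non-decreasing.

Fewest deletions = n − (longest non-decreasing subsequence).
Patience tails:
13 → extends → [13]
7 → replaces 13 → [7]
10 → extends → [7, 10]
1 → replaces 7 → [1, 10]
3 → replaces 10 → [1, 3]
6 → extends → [1, 3, 6]
8 → extends → [1, 3, 6, 8]
4 → replaces 6 → [1, 3, 4, 8]
9 → extends → [1, 3, 4, 8, 9]
2 → replaces 3 → [1, 2, 4, 8, 9]
5 → replaces 8 → [1, 2, 4, 5, 9]
11 → extends → [1, 2, 4, 5, 9, 11]
12 → extends → [1, 2, 4, 5, 9, 11, 12]
Longest non-decreasing subsequence has length 7, so deletions = 13 − 7 = 6.

6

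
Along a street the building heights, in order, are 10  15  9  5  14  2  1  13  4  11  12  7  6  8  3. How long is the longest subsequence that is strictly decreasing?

7

Let dp[i] be the longest strictly decreasing subsequence ending at i:
i:      1  2  3  4  5  6  7  8  9 10 11 12 13 14 15
a[i]:  10 15  9  5 14  2  1 13  4 11 12  7  6  8  3
dp:     1  1  2  3  2  4  5  3  4  4  4  5  6  5  7
Maximum is 7.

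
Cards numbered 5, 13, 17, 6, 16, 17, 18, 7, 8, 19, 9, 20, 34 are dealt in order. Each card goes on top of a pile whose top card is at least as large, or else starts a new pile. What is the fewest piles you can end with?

8

Place each on the leftmost legal pile:
5 → new pile 1 (tops now [5])
13 → new pile 2 (tops now [5, 13])
17 → new pile 3 (tops now [5, 13, 17])
6 → pile 2 (tops now [5, 6, 17])
16 → pile 3 (tops now [5, 6, 16])
17 → new pile 4 (tops now [5, 6, 16, 17])
18 → new pile 5 (tops now [5, 6, 16, 17, 18])
7 → pile 3 (tops now [5, 6, 7, 17, 18])
8 → pile 4 (tops now [5, 6, 7, 8, 18])
19 → new pile 6 (tops now [5, 6, 7, 8, 18, 19])
9 → pile 5 (tops now [5, 6, 7, 8, 9, 19])
20 → new pile 7 (tops now [5, 6, 7, 8, 9, 19, 20])
34 → new pile 8 (tops now [5, 6, 7, 8, 9, 19, 20, 34])
Eight piles.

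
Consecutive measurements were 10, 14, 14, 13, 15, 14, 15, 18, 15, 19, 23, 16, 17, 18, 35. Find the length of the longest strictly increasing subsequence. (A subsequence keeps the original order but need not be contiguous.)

8

Let dp[i] be the length of the longest such subsequence ending at index i:
i:      1  2  3  4  5  6  7  8  9 10 11 12 13 14 15
a[i]:  10 14 14 13 15 14 15 18 15 19 23 16 17 18 35
dp:     1  2  2  2  3  3  4  5  4  6  7  5  6  7  8
Maximum dp value is 8.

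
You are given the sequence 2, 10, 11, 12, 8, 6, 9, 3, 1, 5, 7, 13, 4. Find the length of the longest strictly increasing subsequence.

5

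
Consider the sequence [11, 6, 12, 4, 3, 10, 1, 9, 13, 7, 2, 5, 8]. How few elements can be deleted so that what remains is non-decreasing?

Fewest deletions = n − (longest non-decreasing subsequence).
Patience tails:
11 → extends → [11]
6 → replaces 11 → [6]
12 → extends → [6, 12]
4 → replaces 6 → [4, 12]
3 → replaces 4 → [3, 12]
10 → replaces 12 → [3, 10]
1 → replaces 3 → [1, 10]
9 → replaces 10 → [1, 9]
13 → extends → [1, 9, 13]
7 → replaces 9 → [1, 7, 13]
2 → replaces 7 → [1, 2, 13]
5 → replaces 13 → [1, 2, 5]
8 → extends → [1, 2, 5, 8]
Longest non-decreasing subsequence has length 4, so deletions = 13 − 4 = 9.

9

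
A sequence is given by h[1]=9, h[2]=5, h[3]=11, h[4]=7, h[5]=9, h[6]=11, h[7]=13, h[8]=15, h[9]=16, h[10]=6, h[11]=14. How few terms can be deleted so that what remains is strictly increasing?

4

Fewest deletions = n − (longest strictly increasing subsequence).
i:      1  2  3  4  5  6  7  8  9 10 11
h[i]:   9  5 11  7  9 11 13 15 16  6 14
dp:     1  1  2  2  3  4  5  6  7  2  6
max dp = 7, so deletions = 11 − 7 = 4.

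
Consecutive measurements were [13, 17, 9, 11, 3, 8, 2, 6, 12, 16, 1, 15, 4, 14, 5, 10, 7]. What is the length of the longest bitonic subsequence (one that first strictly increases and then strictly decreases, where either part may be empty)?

8

inc[i] = longest strictly increasing subsequence ending at i; dec[i] = longest strictly decreasing subsequence starting at i:
i:      1  2  3  4  5  6  7  8  9 10 11 12 13 14 15 16 17
a[i]:  13 17  9 11  3  8  2  6 12 16  1 15  4 14  5 10  7
inc:    1  2  1  2  1  2  1  2  3  4  1  4  2  4  3  4  4
dec:    5  6  4  4  3  3  2  2  3  5  1  4  1  3  1  2  1
Best peak at i=10 (value 16): inc=4, dec=5, length 4+5−1 = 8.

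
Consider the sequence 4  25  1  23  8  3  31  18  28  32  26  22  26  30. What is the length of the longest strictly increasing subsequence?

6

Track the smallest tail for each achievable length (strict):
4 → extends → [4]
25 → extends → [4, 25]
1 → replaces 4 → [1, 25]
23 → replaces 25 → [1, 23]
8 → replaces 23 → [1, 8]
3 → replaces 8 → [1, 3]
31 → extends → [1, 3, 31]
18 → replaces 31 → [1, 3, 18]
28 → extends → [1, 3, 18, 28]
32 → extends → [1, 3, 18, 28, 32]
26 → replaces 28 → [1, 3, 18, 26, 32]
22 → replaces 26 → [1, 3, 18, 22, 32]
26 → replaces 32 → [1, 3, 18, 22, 26]
30 → extends → [1, 3, 18, 22, 26, 30]
Six tails, so the longest strictly increasing subsequence has length 6 (e.g. 4, 8, 18, 22, 26, 30).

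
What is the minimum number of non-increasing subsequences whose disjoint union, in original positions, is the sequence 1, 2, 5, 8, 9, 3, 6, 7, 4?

The minimum number of non-increasing subsequences covering a sequence equals the length of its longest strictly increasing subsequence.
LIS length is 5 (e.g. 1, 2, 5, 8, 9), so 5 piles are needed.

5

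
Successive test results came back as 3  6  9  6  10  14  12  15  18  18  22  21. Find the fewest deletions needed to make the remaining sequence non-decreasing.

3

Fewest deletions = n − (longest non-decreasing subsequence).
i:      1  2  3  4  5  6  7  8  9 10 11 12
a[i]:   3  6  9  6 10 14 12 15 18 18 22 21
dp:     1  2  3  3  4  5  5  6  7  8  9  9
max dp = 9, so deletions = 12 − 9 = 3.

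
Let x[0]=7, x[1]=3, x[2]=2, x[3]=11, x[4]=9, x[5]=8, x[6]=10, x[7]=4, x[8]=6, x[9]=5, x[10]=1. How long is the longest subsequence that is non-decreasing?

3

Track the smallest tail for each achievable length (allowing ties):
7 → extends → [7]
3 → replaces 7 → [3]
2 → replaces 3 → [2]
11 → extends → [2, 11]
9 → replaces 11 → [2, 9]
8 → replaces 9 → [2, 8]
10 → extends → [2, 8, 10]
4 → replaces 8 → [2, 4, 10]
6 → replaces 10 → [2, 4, 6]
5 → replaces 6 → [2, 4, 5]
1 → replaces 2 → [1, 4, 5]
Three tails, so the longest non-decreasing subsequence has length 3 (e.g. 7, 9, 10).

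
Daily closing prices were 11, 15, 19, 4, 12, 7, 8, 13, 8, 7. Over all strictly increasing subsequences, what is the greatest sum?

Let S[i] be the best sum of a strictly increasing subsequence ending at i:
i:      1  2  3  4  5  6  7  8  9 10
a[i]:  11 15 19  4 12  7  8 13  8  7
S:     11 26 45  4 23 11 19 36 19 11
Maximum is 45 (e.g. 11 + 15 + 19).

45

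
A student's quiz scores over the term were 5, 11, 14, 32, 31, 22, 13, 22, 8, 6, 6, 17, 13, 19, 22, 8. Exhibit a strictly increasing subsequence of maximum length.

5, 11, 14, 17, 19, 22

Patience tails give the LIS length; then backtrack through the dp parents:
5 → extends → [5]
11 → extends → [5, 11]
14 → extends → [5, 11, 14]
32 → extends → [5, 11, 14, 32]
31 → replaces 32 → [5, 11, 14, 31]
22 → replaces 31 → [5, 11, 14, 22]
13 → replaces 14 → [5, 11, 13, 22]
22 → already a tail → [5, 11, 13, 22]
8 → replaces 11 → [5, 8, 13, 22]
6 → replaces 8 → [5, 6, 13, 22]
6 → already a tail → [5, 6, 13, 22]
17 → replaces 22 → [5, 6, 13, 17]
13 → already a tail → [5, 6, 13, 17]
19 → extends → [5, 6, 13, 17, 19]
22 → extends → [5, 6, 13, 17, 19, 22]
8 → replaces 13 → [5, 6, 8, 17, 19, 22]
Length 6; one witness is 5, 11, 14, 17, 19, 22.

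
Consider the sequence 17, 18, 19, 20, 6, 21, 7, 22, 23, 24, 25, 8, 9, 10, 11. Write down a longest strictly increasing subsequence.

17, 18, 19, 20, 21, 22, 23, 24, 25

Patience tails give the LIS length; then backtrack through the dp parents:
17 → extends → [17]
18 → extends → [17, 18]
19 → extends → [17, 18, 19]
20 → extends → [17, 18, 19, 20]
6 → replaces 17 → [6, 18, 19, 20]
21 → extends → [6, 18, 19, 20, 21]
7 → replaces 18 → [6, 7, 19, 20, 21]
22 → extends → [6, 7, 19, 20, 21, 22]
23 → extends → [6, 7, 19, 20, 21, 22, 23]
24 → extends → [6, 7, 19, 20, 21, 22, 23, 24]
25 → extends → [6, 7, 19, 20, 21, 22, 23, 24, 25]
8 → replaces 19 → [6, 7, 8, 20, 21, 22, 23, 24, 25]
9 → replaces 20 → [6, 7, 8, 9, 21, 22, 23, 24, 25]
10 → replaces 21 → [6, 7, 8, 9, 10, 22, 23, 24, 25]
11 → replaces 22 → [6, 7, 8, 9, 10, 11, 23, 24, 25]
Length 9; one witness is 17, 18, 19, 20, 21, 22, 23, 24, 25.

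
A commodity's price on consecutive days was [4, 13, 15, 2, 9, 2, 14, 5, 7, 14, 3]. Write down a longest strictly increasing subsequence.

4, 5, 7, 14

Patience tails give the LIS length; then backtrack through the dp parents:
4 → extends → [4]
13 → extends → [4, 13]
15 → extends → [4, 13, 15]
2 → replaces 4 → [2, 13, 15]
9 → replaces 13 → [2, 9, 15]
2 → already a tail → [2, 9, 15]
14 → replaces 15 → [2, 9, 14]
5 → replaces 9 → [2, 5, 14]
7 → replaces 14 → [2, 5, 7]
14 → extends → [2, 5, 7, 14]
3 → replaces 5 → [2, 3, 7, 14]
Length 4; one witness is 4, 5, 7, 14.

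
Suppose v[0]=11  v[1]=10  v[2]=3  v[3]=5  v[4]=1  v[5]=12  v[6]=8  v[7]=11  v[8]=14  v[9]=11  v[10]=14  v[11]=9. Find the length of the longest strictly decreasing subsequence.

4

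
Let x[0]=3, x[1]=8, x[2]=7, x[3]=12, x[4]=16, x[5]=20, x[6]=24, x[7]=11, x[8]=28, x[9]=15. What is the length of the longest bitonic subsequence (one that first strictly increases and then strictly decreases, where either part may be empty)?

8

inc[i] = longest strictly increasing subsequence ending at i; dec[i] = longest strictly decreasing subsequence starting at i:
i:      0  1  2  3  4  5  6  7  8  9
x[i]:   3  8  7 12 16 20 24 11 28 15
inc:    1  2  2  3  4  5  6  3  7  4
dec:    1  2  1  2  2  2  2  1  2  1
Best peak at i=8 (value 28): inc=7, dec=2, length 7+2−1 = 8.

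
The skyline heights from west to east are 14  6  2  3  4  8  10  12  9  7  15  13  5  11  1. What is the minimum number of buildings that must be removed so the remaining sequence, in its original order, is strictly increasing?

8

Fewest deletions = n − (longest strictly increasing subsequence).
Patience tails:
14 → extends → [14]
6 → replaces 14 → [6]
2 → replaces 6 → [2]
3 → extends → [2, 3]
4 → extends → [2, 3, 4]
8 → extends → [2, 3, 4, 8]
10 → extends → [2, 3, 4, 8, 10]
12 → extends → [2, 3, 4, 8, 10, 12]
9 → replaces 10 → [2, 3, 4, 8, 9, 12]
7 → replaces 8 → [2, 3, 4, 7, 9, 12]
15 → extends → [2, 3, 4, 7, 9, 12, 15]
13 → replaces 15 → [2, 3, 4, 7, 9, 12, 13]
5 → replaces 7 → [2, 3, 4, 5, 9, 12, 13]
11 → replaces 12 → [2, 3, 4, 5, 9, 11, 13]
1 → replaces 2 → [1, 3, 4, 5, 9, 11, 13]
Longest strictly increasing subsequence has length 7, so deletions = 15 − 7 = 8.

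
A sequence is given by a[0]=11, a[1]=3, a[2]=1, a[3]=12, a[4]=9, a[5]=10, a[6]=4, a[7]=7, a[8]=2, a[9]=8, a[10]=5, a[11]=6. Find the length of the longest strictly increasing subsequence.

4

Let dp[i] be the length of the longest such subsequence ending at index i:
i:      0  1  2  3  4  5  6  7  8  9 10 11
a[i]:  11  3  1 12  9 10  4  7  2  8  5  6
dp:     1  1  1  2  2  3  2  3  2  4  3  4
Maximum dp value is 4.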